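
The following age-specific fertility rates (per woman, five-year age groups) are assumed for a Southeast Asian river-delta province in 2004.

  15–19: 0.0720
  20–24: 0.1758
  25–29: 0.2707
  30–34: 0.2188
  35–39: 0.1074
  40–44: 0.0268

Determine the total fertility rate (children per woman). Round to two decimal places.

Sum of ASFRs = 0.0720 + 0.1758 + 0.2707 + 0.2188 + 0.1074 + 0.0268 = 0.8715
TFR = 5 × 0.8715 = 4.3575

4.36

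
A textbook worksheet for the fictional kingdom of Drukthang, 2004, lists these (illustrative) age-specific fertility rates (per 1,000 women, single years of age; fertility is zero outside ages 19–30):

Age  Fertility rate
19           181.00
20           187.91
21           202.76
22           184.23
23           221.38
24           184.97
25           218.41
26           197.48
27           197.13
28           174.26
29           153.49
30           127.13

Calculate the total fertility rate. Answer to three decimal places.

2.230

Sum of ASFRs = 181.00 + 187.91 + 202.76 + 184.23 + 221.38 + 184.97 + 218.41 + 197.48 + 197.13 + 174.26 + 153.49 + 127.13 = 2230.15
TFR = 2230.15 / 1000 = 2.23015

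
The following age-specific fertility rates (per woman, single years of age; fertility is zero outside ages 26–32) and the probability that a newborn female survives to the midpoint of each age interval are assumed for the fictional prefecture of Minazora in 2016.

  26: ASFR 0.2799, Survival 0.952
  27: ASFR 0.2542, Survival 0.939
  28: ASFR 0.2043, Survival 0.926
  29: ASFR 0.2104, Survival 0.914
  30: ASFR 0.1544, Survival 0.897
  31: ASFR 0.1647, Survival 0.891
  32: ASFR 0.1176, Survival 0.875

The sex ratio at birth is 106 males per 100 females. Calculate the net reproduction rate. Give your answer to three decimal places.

Proportion female at birth = 100 / (100 + 106) = 0.48544.
Survival-weighted fertility by age (1·fₓ·Sₓ):
  26: 1 × 0.2799 × 0.952 = 0.26646
  27: 1 × 0.2542 × 0.939 = 0.23869
  28: 1 × 0.2043 × 0.926 = 0.18918
  29: 1 × 0.2104 × 0.914 = 0.19231
  30: 1 × 0.1544 × 0.897 = 0.13850
  31: 1 × 0.1647 × 0.891 = 0.14675
  32: 1 × 0.1176 × 0.875 = 0.10290
Sum = 1.27479
NRR = 0.48544 × 1.27479 = 0.61883

0.619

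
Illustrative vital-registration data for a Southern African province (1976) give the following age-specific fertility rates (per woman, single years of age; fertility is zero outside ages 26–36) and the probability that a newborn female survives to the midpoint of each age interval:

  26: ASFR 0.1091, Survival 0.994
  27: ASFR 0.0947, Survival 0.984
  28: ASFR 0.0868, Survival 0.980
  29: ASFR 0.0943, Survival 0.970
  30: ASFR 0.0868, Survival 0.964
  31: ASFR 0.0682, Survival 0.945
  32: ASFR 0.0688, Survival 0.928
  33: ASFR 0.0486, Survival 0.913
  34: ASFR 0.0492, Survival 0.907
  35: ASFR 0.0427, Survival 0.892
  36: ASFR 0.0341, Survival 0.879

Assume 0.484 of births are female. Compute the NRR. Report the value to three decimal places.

0.362

Proportion female at birth = 0.484.
Per-age-group product (1 × ASFR × survival probability):
  26: 1 × 0.1091 × 0.994 = 0.10845
  27: 1 × 0.0947 × 0.984 = 0.09318
  28: 1 × 0.0868 × 0.980 = 0.08506
  29: 1 × 0.0943 × 0.970 = 0.09147
  30: 1 × 0.0868 × 0.964 = 0.08368
  31: 1 × 0.0682 × 0.945 = 0.06445
  32: 1 × 0.0688 × 0.928 = 0.06385
  33: 1 × 0.0486 × 0.913 = 0.04437
  34: 1 × 0.0492 × 0.907 = 0.04462
  35: 1 × 0.0427 × 0.892 = 0.03809
  36: 1 × 0.0341 × 0.879 = 0.02997
Sum = 0.74719
NRR = 0.484 × 0.74719 = 0.36164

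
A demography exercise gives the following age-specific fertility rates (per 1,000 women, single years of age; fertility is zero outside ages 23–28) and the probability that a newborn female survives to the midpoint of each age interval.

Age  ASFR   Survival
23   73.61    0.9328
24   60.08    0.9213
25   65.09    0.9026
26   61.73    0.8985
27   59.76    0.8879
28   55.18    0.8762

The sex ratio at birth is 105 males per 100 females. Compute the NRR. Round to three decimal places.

Proportion female at birth = 100 / (100 + 105) = 0.48780.
Weighting each age-specific rate by interval width and survival:
  23: 1 × 73.61/1000 × 0.9328 = 0.06866
  24: 1 × 60.08/1000 × 0.9213 = 0.05535
  25: 1 × 65.09/1000 × 0.9026 = 0.05875
  26: 1 × 61.73/1000 × 0.8985 = 0.05546
  27: 1 × 59.76/1000 × 0.8879 = 0.05306
  28: 1 × 55.18/1000 × 0.8762 = 0.04835
Sum = 0.33963
NRR = 0.48780 × 0.33963 = 0.16567

0.166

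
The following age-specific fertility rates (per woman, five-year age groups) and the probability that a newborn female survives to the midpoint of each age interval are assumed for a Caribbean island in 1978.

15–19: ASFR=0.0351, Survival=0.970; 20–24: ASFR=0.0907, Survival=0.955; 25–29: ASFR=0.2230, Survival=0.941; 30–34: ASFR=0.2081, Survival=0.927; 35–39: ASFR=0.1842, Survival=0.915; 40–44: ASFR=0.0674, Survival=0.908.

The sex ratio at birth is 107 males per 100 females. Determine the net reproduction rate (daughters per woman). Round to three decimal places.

1.819

Proportion female at birth = 100 / (100 + 107) = 0.48309.
Weighting each age-specific rate by interval width and survival:
  15–19: 5 × 0.0351 × 0.970 = 0.17024
  20–24: 5 × 0.0907 × 0.955 = 0.43309
  25–29: 5 × 0.2230 × 0.941 = 1.04922
  30–34: 5 × 0.2081 × 0.927 = 0.96454
  35–39: 5 × 0.1842 × 0.915 = 0.84272
  40–44: 5 × 0.0674 × 0.908 = 0.30600
Sum = 3.76581
NRR = 0.48309 × 3.76581 = 1.81923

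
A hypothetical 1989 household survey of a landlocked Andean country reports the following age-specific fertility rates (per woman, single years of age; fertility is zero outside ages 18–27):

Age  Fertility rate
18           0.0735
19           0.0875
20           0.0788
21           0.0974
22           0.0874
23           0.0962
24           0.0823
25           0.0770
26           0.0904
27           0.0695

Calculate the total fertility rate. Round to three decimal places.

0.840

Sum of ASFRs = 0.0735 + 0.0875 + 0.0788 + 0.0974 + 0.0874 + 0.0962 + 0.0823 + 0.0770 + 0.0904 + 0.0695 = 0.8400
TFR = 0.84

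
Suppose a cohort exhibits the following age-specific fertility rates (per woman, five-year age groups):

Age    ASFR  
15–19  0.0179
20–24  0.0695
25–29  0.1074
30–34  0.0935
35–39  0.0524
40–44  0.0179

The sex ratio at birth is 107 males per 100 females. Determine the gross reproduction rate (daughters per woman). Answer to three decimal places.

Proportion female at birth = 100 / (100 + 107) = 0.48309.
Sum of ASFRs = 0.0179 + 0.0695 + 0.1074 + 0.0935 + 0.0524 + 0.0179 = 0.3586
TFR = 5 × 0.3586 = 1.793
GRR = 0.48309 × 1.793 = 0.86618

0.866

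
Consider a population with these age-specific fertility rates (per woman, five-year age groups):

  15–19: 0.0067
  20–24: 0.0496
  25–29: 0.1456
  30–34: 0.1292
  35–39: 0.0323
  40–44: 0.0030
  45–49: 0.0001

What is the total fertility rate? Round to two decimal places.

1.83

Sum of ASFRs = 0.0067 + 0.0496 + 0.1456 + 0.1292 + 0.0323 + 0.0030 + 0.0001 = 0.3665
TFR = 5 × 0.3665 = 1.8325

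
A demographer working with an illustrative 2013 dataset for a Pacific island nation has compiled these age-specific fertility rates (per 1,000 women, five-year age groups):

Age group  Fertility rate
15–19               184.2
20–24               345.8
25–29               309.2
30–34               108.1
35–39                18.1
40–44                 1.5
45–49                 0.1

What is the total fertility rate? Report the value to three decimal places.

4.835

Sum of ASFRs = 184.2 + 345.8 + 309.2 + 108.1 + 18.1 + 1.5 + 0.1 = 967.0
TFR = 5 × 967.0 / 1000 = 4.835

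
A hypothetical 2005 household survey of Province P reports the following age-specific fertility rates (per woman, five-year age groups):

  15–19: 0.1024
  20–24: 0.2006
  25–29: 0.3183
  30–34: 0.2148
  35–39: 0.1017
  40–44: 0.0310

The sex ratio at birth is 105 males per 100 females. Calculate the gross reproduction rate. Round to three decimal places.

Proportion female at birth = 100 / (100 + 105) = 0.48780.
Sum of ASFRs = 0.1024 + 0.2006 + 0.3183 + 0.2148 + 0.1017 + 0.0310 = 0.9688
TFR = 5 × 0.9688 = 4.844
GRR = 0.48780 × 4.844 = 2.36290

2.363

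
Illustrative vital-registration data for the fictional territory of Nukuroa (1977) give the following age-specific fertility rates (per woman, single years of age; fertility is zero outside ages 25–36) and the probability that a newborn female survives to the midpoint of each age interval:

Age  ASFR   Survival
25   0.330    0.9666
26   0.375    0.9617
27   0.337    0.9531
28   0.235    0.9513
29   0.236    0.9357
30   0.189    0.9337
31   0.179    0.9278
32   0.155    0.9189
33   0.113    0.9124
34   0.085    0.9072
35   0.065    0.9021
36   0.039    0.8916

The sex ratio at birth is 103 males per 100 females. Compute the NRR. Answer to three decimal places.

1.086

Proportion female at birth = 100 / (100 + 103) = 0.49261.
Each age group contributes 1 × ASFR × survival:
  25: 1 × 0.330 × 0.9666 = 0.31898
  26: 1 × 0.375 × 0.9617 = 0.36064
  27: 1 × 0.337 × 0.9531 = 0.32119
  28: 1 × 0.235 × 0.9513 = 0.22356
  29: 1 × 0.236 × 0.9357 = 0.22083
  30: 1 × 0.189 × 0.9337 = 0.17647
  31: 1 × 0.179 × 0.9278 = 0.16608
  32: 1 × 0.155 × 0.9189 = 0.14243
  33: 1 × 0.113 × 0.9124 = 0.10310
  34: 1 × 0.085 × 0.9072 = 0.07711
  35: 1 × 0.065 × 0.9021 = 0.05864
  36: 1 × 0.039 × 0.8916 = 0.03477
Sum = 2.20380
NRR = 0.49261 × 2.20380 = 1.08561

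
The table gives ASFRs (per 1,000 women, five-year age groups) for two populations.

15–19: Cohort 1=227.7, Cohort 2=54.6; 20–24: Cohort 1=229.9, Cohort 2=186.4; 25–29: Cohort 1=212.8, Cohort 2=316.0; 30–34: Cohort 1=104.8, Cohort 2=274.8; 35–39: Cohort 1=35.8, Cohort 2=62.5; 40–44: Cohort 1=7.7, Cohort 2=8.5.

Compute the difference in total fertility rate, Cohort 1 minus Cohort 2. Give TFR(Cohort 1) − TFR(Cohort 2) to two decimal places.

Cohort 1:
  Sum of ASFRs = 227.7 + 229.9 + 212.8 + 104.8 + 35.8 + 7.7 = 818.7
  TFR = 5 × 818.7 / 1000 = 4.0935
Cohort 2:
  Sum of ASFRs = 54.6 + 186.4 + 316.0 + 274.8 + 62.5 + 8.5 = 902.8
  TFR = 5 × 902.8 / 1000 = 4.514
Difference = 4.0935 − 4.514 = -0.4205

-0.42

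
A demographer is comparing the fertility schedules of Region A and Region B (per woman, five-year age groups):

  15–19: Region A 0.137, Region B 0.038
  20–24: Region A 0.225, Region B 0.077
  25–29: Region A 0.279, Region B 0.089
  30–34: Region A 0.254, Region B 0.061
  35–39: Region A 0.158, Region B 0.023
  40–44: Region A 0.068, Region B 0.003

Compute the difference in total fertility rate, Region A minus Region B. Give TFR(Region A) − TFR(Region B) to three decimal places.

Region A:
  Sum of ASFRs = 0.137 + 0.225 + 0.279 + 0.254 + 0.158 + 0.068 = 1.121
  TFR = 5 × 1.121 = 5.605
Region B:
  Sum of ASFRs = 0.038 + 0.077 + 0.089 + 0.061 + 0.023 + 0.003 = 0.291
  TFR = 5 × 0.291 = 1.455
Difference = 5.605 − 1.455 = 4.15

4.150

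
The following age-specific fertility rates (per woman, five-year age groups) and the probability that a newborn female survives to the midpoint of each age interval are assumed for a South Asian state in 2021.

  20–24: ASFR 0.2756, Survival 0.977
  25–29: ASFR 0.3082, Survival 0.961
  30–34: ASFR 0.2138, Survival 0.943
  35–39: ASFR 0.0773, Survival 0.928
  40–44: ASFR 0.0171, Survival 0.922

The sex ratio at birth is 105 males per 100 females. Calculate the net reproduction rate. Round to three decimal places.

Proportion female at birth = 100 / (100 + 105) = 0.48780.
Per-age-group product (5 × ASFR × survival probability):
  20–24: 5 × 0.2756 × 0.977 = 1.34631
  25–29: 5 × 0.3082 × 0.961 = 1.48090
  30–34: 5 × 0.2138 × 0.943 = 1.00807
  35–39: 5 × 0.0773 × 0.928 = 0.35867
  40–44: 5 × 0.0171 × 0.922 = 0.07883
Sum = 4.27278
NRR = 0.48780 × 4.27278 = 2.08426
An NRR exceeding 1 indicates intrinsic growth under these rates.

2.084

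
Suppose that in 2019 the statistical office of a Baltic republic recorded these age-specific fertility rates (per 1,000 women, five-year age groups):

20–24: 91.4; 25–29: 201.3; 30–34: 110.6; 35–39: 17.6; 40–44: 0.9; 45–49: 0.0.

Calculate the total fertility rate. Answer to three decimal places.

Sum of ASFRs = 91.4 + 201.3 + 110.6 + 17.6 + 0.9 + 0.0 = 421.8
TFR = 5 × 421.8 / 1000 = 2.109

2.109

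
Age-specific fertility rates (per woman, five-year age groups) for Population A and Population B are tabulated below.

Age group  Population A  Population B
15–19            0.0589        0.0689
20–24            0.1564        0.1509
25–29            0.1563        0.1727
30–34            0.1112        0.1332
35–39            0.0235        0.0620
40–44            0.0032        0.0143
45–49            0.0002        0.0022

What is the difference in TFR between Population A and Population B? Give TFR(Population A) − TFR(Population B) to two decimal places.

-0.47

Population A:
  Sum of ASFRs = 0.0589 + 0.1564 + 0.1563 + 0.1112 + 0.0235 + 0.0032 + 0.0002 = 0.5097
  TFR = 5 × 0.5097 = 2.5485
Population B:
  Sum of ASFRs = 0.0689 + 0.1509 + 0.1727 + 0.1332 + 0.0620 + 0.0143 + 0.0022 = 0.6042
  TFR = 5 × 0.6042 = 3.021
Difference = 2.5485 − 3.021 = -0.4725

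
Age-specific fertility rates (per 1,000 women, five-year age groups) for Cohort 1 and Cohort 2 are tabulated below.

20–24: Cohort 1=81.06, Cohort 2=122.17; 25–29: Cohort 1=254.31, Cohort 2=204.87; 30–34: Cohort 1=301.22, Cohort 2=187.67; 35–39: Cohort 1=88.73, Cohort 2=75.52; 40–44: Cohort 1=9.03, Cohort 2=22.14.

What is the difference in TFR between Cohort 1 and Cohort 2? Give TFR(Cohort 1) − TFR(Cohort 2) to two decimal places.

Cohort 1:
  Sum of ASFRs = 81.06 + 254.31 + 301.22 + 88.73 + 9.03 = 734.35
  TFR = 5 × 734.35 / 1000 = 3.67175
Cohort 2:
  Sum of ASFRs = 122.17 + 204.87 + 187.67 + 75.52 + 22.14 = 612.37
  TFR = 5 × 612.37 / 1000 = 3.06185
Difference = 3.67175 − 3.06185 = 0.6099

0.61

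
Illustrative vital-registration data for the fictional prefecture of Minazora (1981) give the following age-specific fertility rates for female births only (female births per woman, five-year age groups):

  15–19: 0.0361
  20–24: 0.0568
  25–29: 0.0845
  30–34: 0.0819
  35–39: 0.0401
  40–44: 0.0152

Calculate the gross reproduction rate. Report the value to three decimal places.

Sum of female ASFRs = 0.0361 + 0.0568 + 0.0845 + 0.0819 + 0.0401 + 0.0152 = 0.3146
GRR = 5 × 0.3146 = 1.573

1.573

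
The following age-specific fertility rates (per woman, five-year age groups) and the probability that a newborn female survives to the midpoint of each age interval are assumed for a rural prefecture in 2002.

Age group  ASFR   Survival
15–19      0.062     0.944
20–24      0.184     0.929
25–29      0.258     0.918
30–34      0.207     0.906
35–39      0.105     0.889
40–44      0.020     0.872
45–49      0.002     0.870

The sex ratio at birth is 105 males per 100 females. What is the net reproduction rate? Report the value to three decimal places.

1.869

Proportion female at birth = 100 / (100 + 105) = 0.48780.
Weighting each age-specific rate by interval width and survival:
  15–19: 5 × 0.062 × 0.944 = 0.29264
  20–24: 5 × 0.184 × 0.929 = 0.85468
  25–29: 5 × 0.258 × 0.918 = 1.18422
  30–34: 5 × 0.207 × 0.906 = 0.93771
  35–39: 5 × 0.105 × 0.889 = 0.46673
  40–44: 5 × 0.020 × 0.872 = 0.08720
  45–49: 5 × 0.002 × 0.870 = 0.00870
Sum = 3.83188
NRR = 0.48780 × 3.83188 = 1.86919
With NRR above 1 the population is above replacement fertility.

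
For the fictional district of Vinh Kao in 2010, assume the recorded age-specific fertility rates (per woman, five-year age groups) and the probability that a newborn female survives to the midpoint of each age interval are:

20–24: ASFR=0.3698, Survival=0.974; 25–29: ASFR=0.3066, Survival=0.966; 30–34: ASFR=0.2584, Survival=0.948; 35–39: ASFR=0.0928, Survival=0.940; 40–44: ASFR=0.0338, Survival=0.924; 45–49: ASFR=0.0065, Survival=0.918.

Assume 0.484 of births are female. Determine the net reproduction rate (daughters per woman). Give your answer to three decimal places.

Proportion female at birth = 0.484.
Survival-weighted fertility by age (5·fₓ·Sₓ):
  20–24: 5 × 0.3698 × 0.974 = 1.80093
  25–29: 5 × 0.3066 × 0.966 = 1.48088
  30–34: 5 × 0.2584 × 0.948 = 1.22482
  35–39: 5 × 0.0928 × 0.940 = 0.43616
  40–44: 5 × 0.0338 × 0.924 = 0.15616
  45–49: 5 × 0.0065 × 0.918 = 0.02984
Sum = 5.12879
NRR = 0.484 × 5.12879 = 2.48233
An NRR exceeding 1 indicates intrinsic growth under these rates.

2.482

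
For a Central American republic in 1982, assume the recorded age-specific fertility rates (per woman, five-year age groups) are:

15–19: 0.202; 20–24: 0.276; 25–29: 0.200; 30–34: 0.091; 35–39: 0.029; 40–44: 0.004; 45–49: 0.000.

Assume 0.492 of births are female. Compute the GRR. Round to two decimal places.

1.97

Proportion female at birth = 0.492.
Sum of ASFRs = 0.202 + 0.276 + 0.200 + 0.091 + 0.029 + 0.004 + 0.000 = 0.802
TFR = 5 × 0.802 = 4.01
GRR = 0.492 × 4.01 = 1.97292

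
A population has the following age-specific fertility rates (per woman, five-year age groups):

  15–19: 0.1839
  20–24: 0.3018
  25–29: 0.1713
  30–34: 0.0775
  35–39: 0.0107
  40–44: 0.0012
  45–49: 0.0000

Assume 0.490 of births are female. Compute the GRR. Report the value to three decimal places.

Proportion female at birth = 0.490.
Sum of ASFRs = 0.1839 + 0.3018 + 0.1713 + 0.0775 + 0.0107 + 0.0012 + 0.0000 = 0.7464
TFR = 5 × 0.7464 = 3.732
GRR = 0.490 × 3.732 = 1.82868

1.829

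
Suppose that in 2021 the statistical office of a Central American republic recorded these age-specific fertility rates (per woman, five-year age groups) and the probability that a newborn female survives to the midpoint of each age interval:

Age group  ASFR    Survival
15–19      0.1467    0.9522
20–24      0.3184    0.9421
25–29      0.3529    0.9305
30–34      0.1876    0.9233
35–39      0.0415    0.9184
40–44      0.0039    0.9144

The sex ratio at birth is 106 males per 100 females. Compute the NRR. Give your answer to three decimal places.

Proportion female at birth = 100 / (100 + 106) = 0.48544.
Weighting each age-specific rate by interval width and survival:
  15–19: 5 × 0.1467 × 0.9522 = 0.69844
  20–24: 5 × 0.3184 × 0.9421 = 1.49982
  25–29: 5 × 0.3529 × 0.9305 = 1.64187
  30–34: 5 × 0.1876 × 0.9233 = 0.86606
  35–39: 5 × 0.0415 × 0.9184 = 0.19057
  40–44: 5 × 0.0039 × 0.9144 = 0.01783
Sum = 4.91459
NRR = 0.48544 × 4.91459 = 2.38574
NRR > 1, so each generation more than replaces itself.

2.386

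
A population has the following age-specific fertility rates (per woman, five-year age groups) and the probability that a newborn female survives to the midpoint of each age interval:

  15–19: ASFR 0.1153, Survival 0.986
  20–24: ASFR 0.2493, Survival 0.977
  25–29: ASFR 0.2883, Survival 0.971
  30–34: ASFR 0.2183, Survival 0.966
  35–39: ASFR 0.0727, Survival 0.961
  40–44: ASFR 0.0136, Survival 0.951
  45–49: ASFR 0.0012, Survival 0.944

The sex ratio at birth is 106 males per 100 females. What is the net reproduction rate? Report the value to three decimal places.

2.262

Proportion female at birth = 100 / (100 + 106) = 0.48544.
Each age group contributes 5 × ASFR × survival:
  15–19: 5 × 0.1153 × 0.986 = 0.56843
  20–24: 5 × 0.2493 × 0.977 = 1.21783
  25–29: 5 × 0.2883 × 0.971 = 1.39970
  30–34: 5 × 0.2183 × 0.966 = 1.05439
  35–39: 5 × 0.0727 × 0.961 = 0.34932
  40–44: 5 × 0.0136 × 0.951 = 0.06467
  45–49: 5 × 0.0012 × 0.944 = 0.00566
Sum = 4.66000
NRR = 0.48544 × 4.66000 = 2.26215
NRR > 1, so each generation more than replaces itself.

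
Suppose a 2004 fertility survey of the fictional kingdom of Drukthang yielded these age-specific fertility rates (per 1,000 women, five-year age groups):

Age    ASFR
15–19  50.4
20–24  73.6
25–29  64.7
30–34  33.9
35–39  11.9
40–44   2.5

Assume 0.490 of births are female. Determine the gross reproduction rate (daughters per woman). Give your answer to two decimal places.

0.58

Proportion female at birth = 0.490.
Sum of ASFRs = 50.4 + 73.6 + 64.7 + 33.9 + 11.9 + 2.5 = 237.0
TFR = 5 × 237.0 / 1000 = 1.185
GRR = 0.490 × 1.185 = 0.58065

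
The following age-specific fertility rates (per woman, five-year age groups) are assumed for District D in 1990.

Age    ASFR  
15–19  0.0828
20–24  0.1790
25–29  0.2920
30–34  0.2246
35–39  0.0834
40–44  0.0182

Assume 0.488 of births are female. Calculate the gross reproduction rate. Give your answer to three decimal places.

Proportion female at birth = 0.488.
Sum of ASFRs = 0.0828 + 0.1790 + 0.2920 + 0.2246 + 0.0834 + 0.0182 = 0.8800
TFR = 5 × 0.8800 = 4.4
GRR = 0.488 × 4.4 = 2.14720

2.147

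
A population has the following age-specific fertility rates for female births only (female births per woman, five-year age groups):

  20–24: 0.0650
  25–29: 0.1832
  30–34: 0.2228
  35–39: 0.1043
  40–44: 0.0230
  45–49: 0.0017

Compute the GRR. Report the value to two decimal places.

3.00

Sum of female ASFRs = 0.0650 + 0.1832 + 0.2228 + 0.1043 + 0.0230 + 0.0017 = 0.6000
GRR = 5 × 0.6000 = 3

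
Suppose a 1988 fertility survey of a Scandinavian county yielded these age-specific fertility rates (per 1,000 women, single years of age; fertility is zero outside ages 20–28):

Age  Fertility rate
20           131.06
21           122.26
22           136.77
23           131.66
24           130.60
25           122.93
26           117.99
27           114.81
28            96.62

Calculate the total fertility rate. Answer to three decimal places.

Sum of ASFRs = 131.06 + 122.26 + 136.77 + 131.66 + 130.60 + 122.93 + 117.99 + 114.81 + 96.62 = 1104.70
TFR = 1104.70 / 1000 = 1.1047

1.105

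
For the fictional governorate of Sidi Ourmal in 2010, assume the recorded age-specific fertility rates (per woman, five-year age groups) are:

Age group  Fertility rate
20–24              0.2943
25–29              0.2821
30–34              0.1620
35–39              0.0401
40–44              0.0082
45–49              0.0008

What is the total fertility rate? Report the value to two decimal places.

Sum of ASFRs = 0.2943 + 0.2821 + 0.1620 + 0.0401 + 0.0082 + 0.0008 = 0.7875
TFR = 5 × 0.7875 = 3.9375

3.94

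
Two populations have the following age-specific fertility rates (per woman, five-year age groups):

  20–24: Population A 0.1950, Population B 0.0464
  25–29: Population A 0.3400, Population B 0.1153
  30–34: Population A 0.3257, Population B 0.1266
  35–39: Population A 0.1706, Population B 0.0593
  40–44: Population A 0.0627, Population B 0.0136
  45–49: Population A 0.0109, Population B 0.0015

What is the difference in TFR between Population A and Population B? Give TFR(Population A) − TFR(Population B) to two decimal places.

Population A:
  Sum of ASFRs = 0.1950 + 0.3400 + 0.3257 + 0.1706 + 0.0627 + 0.0109 = 1.1049
  TFR = 5 × 1.1049 = 5.5245
Population B:
  Sum of ASFRs = 0.0464 + 0.1153 + 0.1266 + 0.0593 + 0.0136 + 0.0015 = 0.3627
  TFR = 5 × 0.3627 = 1.8135
Difference = 5.5245 − 1.8135 = 3.711

3.71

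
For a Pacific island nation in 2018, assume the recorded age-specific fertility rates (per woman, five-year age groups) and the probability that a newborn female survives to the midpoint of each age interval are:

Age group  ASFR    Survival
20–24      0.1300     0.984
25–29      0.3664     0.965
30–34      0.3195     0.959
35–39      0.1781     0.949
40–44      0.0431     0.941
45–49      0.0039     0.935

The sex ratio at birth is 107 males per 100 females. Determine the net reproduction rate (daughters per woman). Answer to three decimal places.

2.418

Proportion female at birth = 100 / (100 + 107) = 0.48309.
Weighting each age-specific rate by interval width and survival:
  20–24: 5 × 0.1300 × 0.984 = 0.63960
  25–29: 5 × 0.3664 × 0.965 = 1.76788
  30–34: 5 × 0.3195 × 0.959 = 1.53200
  35–39: 5 × 0.1781 × 0.949 = 0.84508
  40–44: 5 × 0.0431 × 0.941 = 0.20279
  45–49: 5 × 0.0039 × 0.935 = 0.01823
Sum = 5.00558
NRR = 0.48309 × 5.00558 = 2.41815
With NRR above 1 the population is above replacement fertility.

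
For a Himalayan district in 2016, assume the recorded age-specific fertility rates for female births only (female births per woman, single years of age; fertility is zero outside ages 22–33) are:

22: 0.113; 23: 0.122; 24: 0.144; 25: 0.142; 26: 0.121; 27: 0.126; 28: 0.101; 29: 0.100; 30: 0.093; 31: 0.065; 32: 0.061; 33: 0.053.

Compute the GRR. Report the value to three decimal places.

Sum of female ASFRs = 0.113 + 0.122 + 0.144 + 0.142 + 0.121 + 0.126 + 0.101 + 0.100 + 0.093 + 0.065 + 0.061 + 0.053 = 1.241
GRR = 1.241

1.241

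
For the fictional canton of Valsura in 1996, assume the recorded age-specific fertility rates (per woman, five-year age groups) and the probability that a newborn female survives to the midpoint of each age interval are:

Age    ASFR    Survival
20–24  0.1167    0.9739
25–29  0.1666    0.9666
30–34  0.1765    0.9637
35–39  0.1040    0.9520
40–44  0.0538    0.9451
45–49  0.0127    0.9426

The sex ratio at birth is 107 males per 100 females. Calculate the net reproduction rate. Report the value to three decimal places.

Proportion female at birth = 100 / (100 + 107) = 0.48309.
Survival-weighted fertility by age (5·fₓ·Sₓ):
  20–24: 5 × 0.1167 × 0.9739 = 0.56827
  25–29: 5 × 0.1666 × 0.9666 = 0.80518
  30–34: 5 × 0.1765 × 0.9637 = 0.85047
  35–39: 5 × 0.1040 × 0.9520 = 0.49504
  40–44: 5 × 0.0538 × 0.9451 = 0.25423
  45–49: 5 × 0.0127 × 0.9426 = 0.05986
Sum = 3.03305
NRR = 0.48309 × 3.03305 = 1.46524

1.465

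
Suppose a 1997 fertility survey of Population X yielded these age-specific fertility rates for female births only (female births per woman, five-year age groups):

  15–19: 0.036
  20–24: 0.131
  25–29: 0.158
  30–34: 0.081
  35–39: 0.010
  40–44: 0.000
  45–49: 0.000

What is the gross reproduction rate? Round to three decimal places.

Sum of female ASFRs = 0.036 + 0.131 + 0.158 + 0.081 + 0.010 + 0.000 + 0.000 = 0.416
GRR = 5 × 0.416 = 2.08

2.080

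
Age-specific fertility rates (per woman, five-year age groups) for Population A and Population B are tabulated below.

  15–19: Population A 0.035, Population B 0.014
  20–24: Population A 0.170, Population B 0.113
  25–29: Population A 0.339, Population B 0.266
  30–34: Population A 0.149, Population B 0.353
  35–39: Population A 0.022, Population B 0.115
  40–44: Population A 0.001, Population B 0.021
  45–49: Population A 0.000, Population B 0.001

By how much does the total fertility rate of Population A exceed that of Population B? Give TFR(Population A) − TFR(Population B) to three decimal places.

Population A:
  Sum of ASFRs = 0.035 + 0.170 + 0.339 + 0.149 + 0.022 + 0.001 + 0.000 = 0.716
  TFR = 5 × 0.716 = 3.58
Population B:
  Sum of ASFRs = 0.014 + 0.113 + 0.266 + 0.353 + 0.115 + 0.021 + 0.001 = 0.883
  TFR = 5 × 0.883 = 4.415
Difference = 3.58 − 4.415 = -0.835

-0.835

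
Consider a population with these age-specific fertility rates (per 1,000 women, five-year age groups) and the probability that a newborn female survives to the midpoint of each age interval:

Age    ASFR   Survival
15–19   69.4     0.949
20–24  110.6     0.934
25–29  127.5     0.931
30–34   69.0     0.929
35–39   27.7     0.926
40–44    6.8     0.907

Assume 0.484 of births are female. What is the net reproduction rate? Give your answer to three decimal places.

Proportion female at birth = 0.484.
Survival-weighted fertility by age (5·fₓ·Sₓ):
  15–19: 5 × 69.4/1000 × 0.949 = 0.32930
  20–24: 5 × 110.6/1000 × 0.934 = 0.51650
  25–29: 5 × 127.5/1000 × 0.931 = 0.59351
  30–34: 5 × 69.0/1000 × 0.929 = 0.32051
  35–39: 5 × 27.7/1000 × 0.926 = 0.12825
  40–44: 5 × 6.8/1000 × 0.907 = 0.03084
Sum = 1.91891
NRR = 0.484 × 1.91891 = 0.92875
NRR < 1, so the cohort does not fully replace itself.

0.929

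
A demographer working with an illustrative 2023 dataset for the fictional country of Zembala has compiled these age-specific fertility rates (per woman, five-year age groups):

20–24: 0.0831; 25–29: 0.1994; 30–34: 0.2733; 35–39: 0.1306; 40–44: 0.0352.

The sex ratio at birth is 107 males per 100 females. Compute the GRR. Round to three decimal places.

Proportion female at birth = 100 / (100 + 107) = 0.48309.
Sum of ASFRs = 0.0831 + 0.1994 + 0.2733 + 0.1306 + 0.0352 = 0.7216
TFR = 5 × 0.7216 = 3.608
GRR = 0.48309 × 3.608 = 1.74299

1.743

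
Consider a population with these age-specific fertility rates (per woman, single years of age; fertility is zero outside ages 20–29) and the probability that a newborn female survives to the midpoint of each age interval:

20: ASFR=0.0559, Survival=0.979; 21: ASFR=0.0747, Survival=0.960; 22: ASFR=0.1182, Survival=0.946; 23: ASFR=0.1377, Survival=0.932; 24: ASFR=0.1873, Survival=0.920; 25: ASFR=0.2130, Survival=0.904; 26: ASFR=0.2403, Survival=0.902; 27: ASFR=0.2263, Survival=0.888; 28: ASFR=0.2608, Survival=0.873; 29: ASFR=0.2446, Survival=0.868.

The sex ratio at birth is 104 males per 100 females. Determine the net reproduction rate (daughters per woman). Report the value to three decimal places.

Proportion female at birth = 100 / (100 + 104) = 0.49020.
Survival-weighted fertility by age (1·fₓ·Sₓ):
  20: 1 × 0.0559 × 0.979 = 0.05473
  21: 1 × 0.0747 × 0.960 = 0.07171
  22: 1 × 0.1182 × 0.946 = 0.11182
  23: 1 × 0.1377 × 0.932 = 0.12834
  24: 1 × 0.1873 × 0.920 = 0.17232
  25: 1 × 0.2130 × 0.904 = 0.19255
  26: 1 × 0.2403 × 0.902 = 0.21675
  27: 1 × 0.2263 × 0.888 = 0.20095
  28: 1 × 0.2608 × 0.873 = 0.22768
  29: 1 × 0.2446 × 0.868 = 0.21231
Sum = 1.58916
NRR = 0.49020 × 1.58916 = 0.77901

0.779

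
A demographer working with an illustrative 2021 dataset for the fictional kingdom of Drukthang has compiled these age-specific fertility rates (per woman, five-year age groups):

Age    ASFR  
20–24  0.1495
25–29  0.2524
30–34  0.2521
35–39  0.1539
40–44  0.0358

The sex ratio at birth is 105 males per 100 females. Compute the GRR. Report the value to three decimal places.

Proportion female at birth = 100 / (100 + 105) = 0.48780.
Sum of ASFRs = 0.1495 + 0.2524 + 0.2521 + 0.1539 + 0.0358 = 0.8437
TFR = 5 × 0.8437 = 4.2185
GRR = 0.48780 × 4.2185 = 2.05778

2.058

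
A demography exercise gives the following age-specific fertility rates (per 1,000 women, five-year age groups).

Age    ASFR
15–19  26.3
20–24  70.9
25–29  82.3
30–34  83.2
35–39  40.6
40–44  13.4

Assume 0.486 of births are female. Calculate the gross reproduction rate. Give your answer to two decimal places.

0.77

Proportion female at birth = 0.486.
Sum of ASFRs = 26.3 + 70.9 + 82.3 + 83.2 + 40.6 + 13.4 = 316.7
TFR = 5 × 316.7 / 1000 = 1.5835
GRR = 0.486 × 1.5835 = 0.76958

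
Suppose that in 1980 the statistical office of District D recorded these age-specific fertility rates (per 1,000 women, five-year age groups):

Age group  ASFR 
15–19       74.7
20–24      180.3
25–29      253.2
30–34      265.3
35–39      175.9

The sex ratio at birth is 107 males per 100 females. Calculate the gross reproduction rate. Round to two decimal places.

Proportion female at birth = 100 / (100 + 107) = 0.48309.
Sum of ASFRs = 74.7 + 180.3 + 253.2 + 265.3 + 175.9 = 949.4
TFR = 5 × 949.4 / 1000 = 4.747
GRR = 0.48309 × 4.747 = 2.29323

2.29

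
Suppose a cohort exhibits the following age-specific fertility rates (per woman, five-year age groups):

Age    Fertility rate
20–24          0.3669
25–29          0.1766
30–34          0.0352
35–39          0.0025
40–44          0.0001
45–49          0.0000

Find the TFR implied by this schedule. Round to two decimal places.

2.91

Sum of ASFRs = 0.3669 + 0.1766 + 0.0352 + 0.0025 + 0.0001 + 0.0000 = 0.5813
TFR = 5 × 0.5813 = 2.9065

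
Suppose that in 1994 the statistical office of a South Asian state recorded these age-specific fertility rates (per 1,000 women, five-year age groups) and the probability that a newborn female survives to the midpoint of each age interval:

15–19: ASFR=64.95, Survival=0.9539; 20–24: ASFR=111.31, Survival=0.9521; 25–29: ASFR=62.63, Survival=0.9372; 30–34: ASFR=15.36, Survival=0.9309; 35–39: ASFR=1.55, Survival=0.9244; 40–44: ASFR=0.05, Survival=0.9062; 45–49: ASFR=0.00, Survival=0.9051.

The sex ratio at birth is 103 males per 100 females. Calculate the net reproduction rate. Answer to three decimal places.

0.597

Proportion female at birth = 100 / (100 + 103) = 0.49261.
Each age group contributes 5 × ASFR × survival:
  15–19: 5 × 64.95/1000 × 0.9539 = 0.30978
  20–24: 5 × 111.31/1000 × 0.9521 = 0.52989
  25–29: 5 × 62.63/1000 × 0.9372 = 0.29348
  30–34: 5 × 15.36/1000 × 0.9309 = 0.07149
  35–39: 5 × 1.55/1000 × 0.9244 = 0.00716
  40–44: 5 × 0.05/1000 × 0.9062 = 0.00023
  45–49: 5 × 0.00/1000 × 0.9051 = 0.00000
Sum = 1.21203
NRR = 0.49261 × 1.21203 = 0.59706
With NRR below 1 the population is below replacement fertility.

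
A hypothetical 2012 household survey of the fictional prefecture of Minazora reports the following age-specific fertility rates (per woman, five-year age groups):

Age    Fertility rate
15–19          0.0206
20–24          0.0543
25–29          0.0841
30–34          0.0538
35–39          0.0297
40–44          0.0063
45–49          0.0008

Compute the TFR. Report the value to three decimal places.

1.248

Sum of ASFRs = 0.0206 + 0.0543 + 0.0841 + 0.0538 + 0.0297 + 0.0063 + 0.0008 = 0.2496
TFR = 5 × 0.2496 = 1.248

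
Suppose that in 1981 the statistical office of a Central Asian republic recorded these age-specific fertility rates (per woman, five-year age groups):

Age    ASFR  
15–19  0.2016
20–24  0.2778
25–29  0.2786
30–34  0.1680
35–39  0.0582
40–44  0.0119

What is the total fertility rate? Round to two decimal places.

4.98

Sum of ASFRs = 0.2016 + 0.2778 + 0.2786 + 0.1680 + 0.0582 + 0.0119 = 0.9961
TFR = 5 × 0.9961 = 4.9805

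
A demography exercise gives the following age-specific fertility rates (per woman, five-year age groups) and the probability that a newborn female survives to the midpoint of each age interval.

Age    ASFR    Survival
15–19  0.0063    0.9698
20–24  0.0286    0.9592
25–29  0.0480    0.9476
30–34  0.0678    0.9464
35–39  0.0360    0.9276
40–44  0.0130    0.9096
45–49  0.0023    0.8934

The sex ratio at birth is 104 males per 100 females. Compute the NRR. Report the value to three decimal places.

Proportion female at birth = 100 / (100 + 104) = 0.49020.
Per-age-group product (5 × ASFR × survival probability):
  15–19: 5 × 0.0063 × 0.9698 = 0.03055
  20–24: 5 × 0.0286 × 0.9592 = 0.13717
  25–29: 5 × 0.0480 × 0.9476 = 0.22742
  30–34: 5 × 0.0678 × 0.9464 = 0.32083
  35–39: 5 × 0.0360 × 0.9276 = 0.16697
  40–44: 5 × 0.0130 × 0.9096 = 0.05912
  45–49: 5 × 0.0023 × 0.8934 = 0.01027
Sum = 0.95233
NRR = 0.49020 × 0.95233 = 0.46683
An NRR under 1 implies long-run decline under these rates.

0.467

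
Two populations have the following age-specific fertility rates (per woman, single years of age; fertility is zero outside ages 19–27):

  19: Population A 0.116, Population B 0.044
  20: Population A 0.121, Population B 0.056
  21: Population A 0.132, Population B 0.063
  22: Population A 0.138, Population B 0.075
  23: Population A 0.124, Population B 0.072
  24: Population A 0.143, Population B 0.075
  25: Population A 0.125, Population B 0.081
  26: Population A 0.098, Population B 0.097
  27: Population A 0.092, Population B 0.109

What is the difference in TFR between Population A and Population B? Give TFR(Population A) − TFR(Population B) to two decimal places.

0.42

Population A:
  Sum of ASFRs = 0.116 + 0.121 + 0.132 + 0.138 + 0.124 + 0.143 + 0.125 + 0.098 + 0.092 = 1.089
  TFR = 1.089
Population B:
  Sum of ASFRs = 0.044 + 0.056 + 0.063 + 0.075 + 0.072 + 0.075 + 0.081 + 0.097 + 0.109 = 0.672
  TFR = 0.672
Difference = 1.089 − 0.672 = 0.417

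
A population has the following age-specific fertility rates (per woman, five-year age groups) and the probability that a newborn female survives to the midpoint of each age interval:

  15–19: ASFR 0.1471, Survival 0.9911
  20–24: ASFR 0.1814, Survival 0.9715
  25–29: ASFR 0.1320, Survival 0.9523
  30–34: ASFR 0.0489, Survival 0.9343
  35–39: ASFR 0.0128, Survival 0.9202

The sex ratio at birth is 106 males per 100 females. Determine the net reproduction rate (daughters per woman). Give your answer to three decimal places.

Proportion female at birth = 100 / (100 + 106) = 0.48544.
Each age group contributes 5 × ASFR × survival:
  15–19: 5 × 0.1471 × 0.9911 = 0.72895
  20–24: 5 × 0.1814 × 0.9715 = 0.88115
  25–29: 5 × 0.1320 × 0.9523 = 0.62852
  30–34: 5 × 0.0489 × 0.9343 = 0.22844
  35–39: 5 × 0.0128 × 0.9202 = 0.05889
Sum = 2.52595
NRR = 0.48544 × 2.52595 = 1.22620
NRR > 1, so each generation more than replaces itself.

1.226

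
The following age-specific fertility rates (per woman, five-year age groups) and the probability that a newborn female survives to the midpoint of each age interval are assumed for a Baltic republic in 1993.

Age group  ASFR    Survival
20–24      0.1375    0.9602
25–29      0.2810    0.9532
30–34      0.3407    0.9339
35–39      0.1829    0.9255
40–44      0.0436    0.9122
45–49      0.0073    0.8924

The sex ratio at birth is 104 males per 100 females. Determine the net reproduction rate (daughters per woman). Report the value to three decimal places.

Proportion female at birth = 100 / (100 + 104) = 0.49020.
Per-age-group product (5 × ASFR × survival probability):
  20–24: 5 × 0.1375 × 0.9602 = 0.66014
  25–29: 5 × 0.2810 × 0.9532 = 1.33925
  30–34: 5 × 0.3407 × 0.9339 = 1.59090
  35–39: 5 × 0.1829 × 0.9255 = 0.84637
  40–44: 5 × 0.0436 × 0.9122 = 0.19886
  45–49: 5 × 0.0073 × 0.8924 = 0.03257
Sum = 4.66809
NRR = 0.49020 × 4.66809 = 2.28830

2.288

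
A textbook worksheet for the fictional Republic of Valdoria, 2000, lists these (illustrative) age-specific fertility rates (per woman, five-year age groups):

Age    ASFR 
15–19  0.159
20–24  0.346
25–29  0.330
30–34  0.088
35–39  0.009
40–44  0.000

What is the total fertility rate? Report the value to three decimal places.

Sum of ASFRs = 0.159 + 0.346 + 0.330 + 0.088 + 0.009 + 0.000 = 0.932
TFR = 5 × 0.932 = 4.66

4.660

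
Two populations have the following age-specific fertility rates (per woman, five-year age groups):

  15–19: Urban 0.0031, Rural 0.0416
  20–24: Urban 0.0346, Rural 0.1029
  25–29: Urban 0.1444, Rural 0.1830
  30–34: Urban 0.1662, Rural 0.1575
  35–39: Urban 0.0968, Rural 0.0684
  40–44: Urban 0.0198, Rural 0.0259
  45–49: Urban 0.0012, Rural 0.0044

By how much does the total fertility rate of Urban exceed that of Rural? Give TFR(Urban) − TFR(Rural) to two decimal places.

-0.59

Urban:
  Sum of ASFRs = 0.0031 + 0.0346 + 0.1444 + 0.1662 + 0.0968 + 0.0198 + 0.0012 = 0.4661
  TFR = 5 × 0.4661 = 2.3305
Rural:
  Sum of ASFRs = 0.0416 + 0.1029 + 0.1830 + 0.1575 + 0.0684 + 0.0259 + 0.0044 = 0.5837
  TFR = 5 × 0.5837 = 2.9185
Difference = 2.3305 − 2.9185 = -0.588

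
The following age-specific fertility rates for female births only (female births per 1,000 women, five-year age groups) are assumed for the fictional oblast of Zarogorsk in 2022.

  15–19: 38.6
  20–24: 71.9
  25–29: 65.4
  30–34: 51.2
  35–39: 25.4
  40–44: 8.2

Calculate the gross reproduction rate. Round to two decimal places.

1.30

Sum of female ASFRs = 38.6 + 71.9 + 65.4 + 51.2 + 25.4 + 8.2 = 260.7
GRR = 5 × 260.7 / 1000 = 1.3035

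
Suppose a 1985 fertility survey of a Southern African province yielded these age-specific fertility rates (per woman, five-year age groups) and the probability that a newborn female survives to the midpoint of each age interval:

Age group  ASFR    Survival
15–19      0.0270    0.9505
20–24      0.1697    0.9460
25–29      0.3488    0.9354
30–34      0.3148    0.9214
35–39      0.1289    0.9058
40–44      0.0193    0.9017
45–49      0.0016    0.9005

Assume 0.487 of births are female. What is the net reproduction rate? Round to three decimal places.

2.284

Proportion female at birth = 0.487.
Survival-weighted fertility by age (5·fₓ·Sₓ):
  15–19: 5 × 0.0270 × 0.9505 = 0.12832
  20–24: 5 × 0.1697 × 0.9460 = 0.80268
  25–29: 5 × 0.3488 × 0.9354 = 1.63134
  30–34: 5 × 0.3148 × 0.9214 = 1.45028
  35–39: 5 × 0.1289 × 0.9058 = 0.58379
  40–44: 5 × 0.0193 × 0.9017 = 0.08701
  45–49: 5 × 0.0016 × 0.9005 = 0.00720
Sum = 4.69062
NRR = 0.487 × 4.69062 = 2.28433
An NRR exceeding 1 indicates intrinsic growth under these rates.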